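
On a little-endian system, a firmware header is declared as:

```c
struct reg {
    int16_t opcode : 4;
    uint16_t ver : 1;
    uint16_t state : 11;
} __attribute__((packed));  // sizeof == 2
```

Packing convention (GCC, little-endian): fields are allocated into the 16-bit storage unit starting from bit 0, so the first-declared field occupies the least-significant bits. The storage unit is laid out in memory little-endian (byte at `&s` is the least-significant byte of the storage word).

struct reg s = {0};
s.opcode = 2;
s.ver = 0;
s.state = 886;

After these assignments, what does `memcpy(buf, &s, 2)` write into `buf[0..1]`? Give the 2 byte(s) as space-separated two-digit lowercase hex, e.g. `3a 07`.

opcode (4b) val=2 bits=0x2 at bit 0: 0x0002
ver (1b) val=0 bits=0x0 at bit 4: 0x0002
state (11b) val=886 bits=0x376 at bit 5: 0x6ec2
word = 0x6ec2 → little-endian bytes:
  [0]=0xc2  [1]=0x6e

c2 6e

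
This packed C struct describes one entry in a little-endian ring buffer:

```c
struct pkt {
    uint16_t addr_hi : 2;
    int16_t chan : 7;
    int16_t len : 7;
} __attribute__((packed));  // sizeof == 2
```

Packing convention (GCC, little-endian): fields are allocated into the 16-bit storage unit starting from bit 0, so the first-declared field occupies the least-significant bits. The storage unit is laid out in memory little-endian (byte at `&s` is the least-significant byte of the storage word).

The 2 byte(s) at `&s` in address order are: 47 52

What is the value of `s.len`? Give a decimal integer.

[0]=0x47 [1]=0x52 (little-endian) → word 0x5247
addr_hi [0+:2] = (word>>0) & 0x3 = 3
chan [2+:7] = (word>>2) & 0x7f = 17
len [9+:7] = (word>>9) & 0x7f = 41  ←
len signed 7b, MSB=0: value = 41

41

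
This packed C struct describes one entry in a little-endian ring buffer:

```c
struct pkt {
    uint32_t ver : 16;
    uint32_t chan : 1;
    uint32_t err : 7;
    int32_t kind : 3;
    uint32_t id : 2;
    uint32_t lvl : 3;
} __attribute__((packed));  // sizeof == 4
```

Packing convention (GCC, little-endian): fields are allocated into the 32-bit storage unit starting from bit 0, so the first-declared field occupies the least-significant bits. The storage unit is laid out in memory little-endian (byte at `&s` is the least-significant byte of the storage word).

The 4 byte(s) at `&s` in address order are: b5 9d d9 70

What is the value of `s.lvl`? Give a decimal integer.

3

[0]=0xb5 [1]=0x9d [2]=0xd9 [3]=0x70 (little-endian) → word 0x70d99db5
ver [0+:16] = (word>>0) & 0xffff = 40373
chan [16+:1] = (word>>16) & 0x1 = 1
err [17+:7] = (word>>17) & 0x7f = 108
kind [24+:3] = (word>>24) & 0x7 = 0
id [27+:2] = (word>>27) & 0x3 = 2
lvl [29+:3] = (word>>29) & 0x7 = 3  ←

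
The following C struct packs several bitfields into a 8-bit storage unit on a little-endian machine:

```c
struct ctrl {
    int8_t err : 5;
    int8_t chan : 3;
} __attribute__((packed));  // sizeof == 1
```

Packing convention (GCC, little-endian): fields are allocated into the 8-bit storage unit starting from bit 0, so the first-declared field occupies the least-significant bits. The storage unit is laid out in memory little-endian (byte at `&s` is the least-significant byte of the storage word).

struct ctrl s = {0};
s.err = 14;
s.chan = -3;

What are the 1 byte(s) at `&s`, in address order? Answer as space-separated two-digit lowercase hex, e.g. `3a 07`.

[0+:5] err=14 & 0x1f = 0xe; word=0x0e
[5+:3] chan=-3 & 0x7 = 0x5; word=0xae
word = 0xae → little-endian bytes:
  [0]=0xae

ae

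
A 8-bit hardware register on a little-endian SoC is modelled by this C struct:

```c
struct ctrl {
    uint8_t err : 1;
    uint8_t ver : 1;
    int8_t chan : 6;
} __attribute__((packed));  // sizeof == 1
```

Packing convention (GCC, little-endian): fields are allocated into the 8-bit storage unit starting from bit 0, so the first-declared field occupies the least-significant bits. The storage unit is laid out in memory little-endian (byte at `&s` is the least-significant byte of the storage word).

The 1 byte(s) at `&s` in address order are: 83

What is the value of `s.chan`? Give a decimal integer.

-32

[0]=0x83 (little-endian) → word 0x83
err:1 @ bit 0 → (0x83>>0)&0x1 = 0x1
ver:1 @ bit 1 → (0x83>>1)&0x1 = 0x1
chan:6 @ bit 2 → (0x83>>2)&0x3f = 0x20  ←
chan signed 6b, MSB=1: 32 - 64 = -32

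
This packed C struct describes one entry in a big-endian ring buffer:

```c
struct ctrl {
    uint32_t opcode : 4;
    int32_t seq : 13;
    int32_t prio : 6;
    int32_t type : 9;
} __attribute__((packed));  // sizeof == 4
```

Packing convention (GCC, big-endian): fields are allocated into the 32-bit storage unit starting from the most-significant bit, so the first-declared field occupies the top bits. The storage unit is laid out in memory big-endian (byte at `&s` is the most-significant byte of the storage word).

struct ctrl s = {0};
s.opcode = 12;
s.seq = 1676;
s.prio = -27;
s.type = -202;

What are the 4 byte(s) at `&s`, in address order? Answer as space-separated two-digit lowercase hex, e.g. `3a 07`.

c3 46 4b 36

opcode (4b) val=12 bits=0xc at bit 28: 0xc0000000
seq (13b) val=1676 bits=0x68c at bit 15: 0xc3460000
prio (6b) val=-27 bits=0x25 at bit 9: 0xc3464a00
type (9b) val=-202 bits=0x136 at bit 0: 0xc3464b36
word = 0xc3464b36 → big-endian bytes:
  [0]=0xc3  [1]=0x46  [2]=0x4b  [3]=0x36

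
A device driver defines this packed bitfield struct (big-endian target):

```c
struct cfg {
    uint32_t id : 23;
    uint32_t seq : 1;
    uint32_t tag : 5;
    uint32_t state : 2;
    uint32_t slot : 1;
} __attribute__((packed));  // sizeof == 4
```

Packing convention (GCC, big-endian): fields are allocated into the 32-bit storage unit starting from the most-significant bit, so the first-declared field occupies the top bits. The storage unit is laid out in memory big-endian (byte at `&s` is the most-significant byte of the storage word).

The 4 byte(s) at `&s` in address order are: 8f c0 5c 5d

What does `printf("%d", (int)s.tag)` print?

[0]=0x8f [1]=0xc0 [2]=0x5c [3]=0x5d (big-endian) → word 0x8fc05c5d
id [9+:23] = (word>>9) & 0x7fffff = 4710446
seq [8+:1] = (word>>8) & 0x1 = 0
tag [3+:5] = (word>>3) & 0x1f = 11  ←
state [1+:2] = (word>>1) & 0x3 = 2
slot [0+:1] = (word>>0) & 0x1 = 1

11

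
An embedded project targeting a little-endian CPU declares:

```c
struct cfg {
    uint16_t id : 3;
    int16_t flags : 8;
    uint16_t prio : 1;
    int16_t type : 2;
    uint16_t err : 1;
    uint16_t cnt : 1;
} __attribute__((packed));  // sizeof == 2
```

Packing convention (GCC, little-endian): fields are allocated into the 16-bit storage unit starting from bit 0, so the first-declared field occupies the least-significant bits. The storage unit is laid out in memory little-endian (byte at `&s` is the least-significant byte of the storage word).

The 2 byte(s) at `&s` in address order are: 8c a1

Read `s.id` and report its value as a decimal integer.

[0]=0x8c [1]=0xa1 (little-endian) → word 0xa18c
id:3 @ bit 0 → (0xa18c>>0)&0x7 = 0x4  ←
flags:8 @ bit 3 → (0xa18c>>3)&0xff = 0x31
prio:1 @ bit 11 → (0xa18c>>11)&0x1 = 0x0
type:2 @ bit 12 → (0xa18c>>12)&0x3 = 0x2
err:1 @ bit 14 → (0xa18c>>14)&0x1 = 0x0
cnt:1 @ bit 15 → (0xa18c>>15)&0x1 = 0x1

4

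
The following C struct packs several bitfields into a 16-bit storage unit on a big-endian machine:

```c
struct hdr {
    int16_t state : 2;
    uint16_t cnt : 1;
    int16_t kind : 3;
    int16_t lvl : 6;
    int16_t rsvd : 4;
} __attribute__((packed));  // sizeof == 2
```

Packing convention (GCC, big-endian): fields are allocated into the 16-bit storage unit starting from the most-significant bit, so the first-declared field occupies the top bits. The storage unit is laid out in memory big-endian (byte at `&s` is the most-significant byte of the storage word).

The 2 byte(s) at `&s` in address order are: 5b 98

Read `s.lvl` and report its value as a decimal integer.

-7

[0]=0x5b [1]=0x98 (big-endian) → word 0x5b98
state:2 @ bit 14 → (0x5b98>>14)&0x3 = 0x1
cnt:1 @ bit 13 → (0x5b98>>13)&0x1 = 0x0
kind:3 @ bit 10 → (0x5b98>>10)&0x7 = 0x6
lvl:6 @ bit 4 → (0x5b98>>4)&0x3f = 0x39  ←
rsvd:4 @ bit 0 → (0x5b98>>0)&0xf = 0x8
lvl signed 6b, MSB=1: 57 - 64 = -7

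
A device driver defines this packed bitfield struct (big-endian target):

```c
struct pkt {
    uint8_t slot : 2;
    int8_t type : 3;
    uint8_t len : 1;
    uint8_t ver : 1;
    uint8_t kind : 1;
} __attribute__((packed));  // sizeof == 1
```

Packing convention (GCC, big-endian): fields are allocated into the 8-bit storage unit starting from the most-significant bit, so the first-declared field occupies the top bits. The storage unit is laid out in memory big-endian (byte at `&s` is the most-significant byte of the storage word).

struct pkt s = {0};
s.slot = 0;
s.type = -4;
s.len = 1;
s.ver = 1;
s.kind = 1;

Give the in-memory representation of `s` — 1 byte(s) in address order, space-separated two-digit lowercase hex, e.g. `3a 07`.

27

slot:2 = 0 → 0x0 << 6 → word 0x00
type:3 = -4 → 0x4 << 3 → word 0x20
len:1 = 1 → 0x1 << 2 → word 0x24
ver:1 = 1 → 0x1 << 1 → word 0x26
kind:1 = 1 → 0x1 << 0 → word 0x27
word = 0x27 → big-endian bytes:
  [0]=0x27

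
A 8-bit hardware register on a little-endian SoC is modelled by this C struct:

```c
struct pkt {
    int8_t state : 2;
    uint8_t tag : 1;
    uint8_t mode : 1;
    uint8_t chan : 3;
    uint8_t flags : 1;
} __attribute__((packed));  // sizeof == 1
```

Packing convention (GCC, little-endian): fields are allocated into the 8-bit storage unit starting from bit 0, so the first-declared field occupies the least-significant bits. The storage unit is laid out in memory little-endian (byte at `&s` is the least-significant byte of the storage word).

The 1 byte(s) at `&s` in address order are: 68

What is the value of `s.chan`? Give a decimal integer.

6

[0]=0x68 (little-endian) → word 0x68
state:2 @ bit 0 → (0x68>>0)&0x3 = 0x0
tag:1 @ bit 2 → (0x68>>2)&0x1 = 0x0
mode:1 @ bit 3 → (0x68>>3)&0x1 = 0x1
chan:3 @ bit 4 → (0x68>>4)&0x7 = 0x6  ←
flags:1 @ bit 7 → (0x68>>7)&0x1 = 0x0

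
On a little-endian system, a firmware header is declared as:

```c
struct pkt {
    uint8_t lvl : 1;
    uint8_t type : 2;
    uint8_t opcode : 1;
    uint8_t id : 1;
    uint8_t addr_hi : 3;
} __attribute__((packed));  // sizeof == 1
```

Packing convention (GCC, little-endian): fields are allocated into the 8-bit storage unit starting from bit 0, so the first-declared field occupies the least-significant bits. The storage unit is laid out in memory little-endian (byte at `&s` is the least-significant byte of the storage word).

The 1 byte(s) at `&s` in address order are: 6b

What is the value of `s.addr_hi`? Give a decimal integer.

3

[0]=0x6b (little-endian) → word 0x6b
lvl:1 @ bit 0 → (0x6b>>0)&0x1 = 0x1
type:2 @ bit 1 → (0x6b>>1)&0x3 = 0x1
opcode:1 @ bit 3 → (0x6b>>3)&0x1 = 0x1
id:1 @ bit 4 → (0x6b>>4)&0x1 = 0x0
addr_hi:3 @ bit 5 → (0x6b>>5)&0x7 = 0x3  ←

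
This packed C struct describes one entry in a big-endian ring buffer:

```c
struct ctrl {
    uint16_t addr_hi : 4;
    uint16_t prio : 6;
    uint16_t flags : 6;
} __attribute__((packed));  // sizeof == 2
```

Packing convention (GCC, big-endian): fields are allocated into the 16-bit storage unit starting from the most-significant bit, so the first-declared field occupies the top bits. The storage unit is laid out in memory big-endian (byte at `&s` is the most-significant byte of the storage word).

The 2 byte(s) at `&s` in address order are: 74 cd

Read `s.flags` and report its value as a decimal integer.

[0]=0x74 [1]=0xcd (big-endian) → word 0x74cd
addr_hi [12+:4] = (word>>12) & 0xf = 7
prio [6+:6] = (word>>6) & 0x3f = 19
flags [0+:6] = (word>>0) & 0x3f = 13  ←

13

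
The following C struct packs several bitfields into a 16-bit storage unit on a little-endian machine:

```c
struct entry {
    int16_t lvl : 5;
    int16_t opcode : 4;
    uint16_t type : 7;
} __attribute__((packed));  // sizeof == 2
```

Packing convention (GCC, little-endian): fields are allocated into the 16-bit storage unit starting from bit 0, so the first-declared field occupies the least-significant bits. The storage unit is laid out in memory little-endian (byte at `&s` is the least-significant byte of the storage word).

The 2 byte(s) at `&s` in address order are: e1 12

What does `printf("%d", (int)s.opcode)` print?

7

[0]=0xe1 [1]=0x12 (little-endian) → word 0x12e1
lvl:5 @ bit 0 → (0x12e1>>0)&0x1f = 0x1
opcode:4 @ bit 5 → (0x12e1>>5)&0xf = 0x7  ←
type:7 @ bit 9 → (0x12e1>>9)&0x7f = 0x9
opcode signed 4b, MSB=0: value = 7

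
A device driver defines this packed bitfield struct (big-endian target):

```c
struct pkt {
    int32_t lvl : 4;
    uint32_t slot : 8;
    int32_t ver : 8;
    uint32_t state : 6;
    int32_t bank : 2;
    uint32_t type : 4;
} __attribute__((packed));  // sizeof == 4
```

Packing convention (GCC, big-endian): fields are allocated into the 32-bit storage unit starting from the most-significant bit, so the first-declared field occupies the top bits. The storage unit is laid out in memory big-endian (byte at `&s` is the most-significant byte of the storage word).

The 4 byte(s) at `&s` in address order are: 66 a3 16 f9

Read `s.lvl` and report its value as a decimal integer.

6

[0]=0x66 [1]=0xa3 [2]=0x16 [3]=0xf9 (big-endian) → word 0x66a316f9
lvl [28+:4] = (word>>28) & 0xf = 6  ←
slot [20+:8] = (word>>20) & 0xff = 106
ver [12+:8] = (word>>12) & 0xff = 49
state [6+:6] = (word>>6) & 0x3f = 27
bank [4+:2] = (word>>4) & 0x3 = 3
type [0+:4] = (word>>0) & 0xf = 9
lvl signed 4b, MSB=0: value = 6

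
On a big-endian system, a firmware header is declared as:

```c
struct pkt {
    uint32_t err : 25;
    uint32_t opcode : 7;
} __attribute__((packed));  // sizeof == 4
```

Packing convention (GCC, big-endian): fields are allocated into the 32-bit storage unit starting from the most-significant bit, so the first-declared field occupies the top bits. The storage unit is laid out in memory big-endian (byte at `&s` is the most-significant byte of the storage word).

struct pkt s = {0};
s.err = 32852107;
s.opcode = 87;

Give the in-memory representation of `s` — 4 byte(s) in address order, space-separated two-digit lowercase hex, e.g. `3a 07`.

fa a4 45 d7

err (25b) val=32852107 bits=0x1f5488b at bit 7: 0xfaa44580
opcode (7b) val=87 bits=0x57 at bit 0: 0xfaa445d7
word = 0xfaa445d7 → big-endian bytes:
  [0]=0xfa  [1]=0xa4  [2]=0x45  [3]=0xd7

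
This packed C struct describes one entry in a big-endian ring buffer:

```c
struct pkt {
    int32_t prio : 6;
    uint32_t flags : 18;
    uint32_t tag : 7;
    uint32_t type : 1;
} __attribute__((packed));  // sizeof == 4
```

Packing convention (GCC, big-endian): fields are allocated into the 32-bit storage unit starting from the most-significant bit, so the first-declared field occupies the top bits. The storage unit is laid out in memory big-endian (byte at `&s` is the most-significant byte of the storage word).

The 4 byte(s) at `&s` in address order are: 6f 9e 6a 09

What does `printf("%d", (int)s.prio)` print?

[0]=0x6f [1]=0x9e [2]=0x6a [3]=0x09 (big-endian) → word 0x6f9e6a09
prio:6 @ bit 26 → (0x6f9e6a09>>26)&0x3f = 0x1b  ←
flags:18 @ bit 8 → (0x6f9e6a09>>8)&0x3ffff = 0x39e6a
tag:7 @ bit 1 → (0x6f9e6a09>>1)&0x7f = 0x4
type:1 @ bit 0 → (0x6f9e6a09>>0)&0x1 = 0x1
prio signed 6b, MSB=0: value = 27

27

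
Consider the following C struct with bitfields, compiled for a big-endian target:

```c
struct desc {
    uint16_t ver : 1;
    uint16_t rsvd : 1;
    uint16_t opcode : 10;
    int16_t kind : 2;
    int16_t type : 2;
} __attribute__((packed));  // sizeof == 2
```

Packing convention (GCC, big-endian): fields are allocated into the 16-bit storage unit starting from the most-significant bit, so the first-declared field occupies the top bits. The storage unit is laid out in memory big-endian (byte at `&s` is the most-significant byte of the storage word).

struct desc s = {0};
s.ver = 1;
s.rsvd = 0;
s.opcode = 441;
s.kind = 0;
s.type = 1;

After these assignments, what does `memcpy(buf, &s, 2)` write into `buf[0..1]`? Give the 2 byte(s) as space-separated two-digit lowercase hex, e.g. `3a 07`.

ver:1 = 1 → 0x1 << 15 → word 0x8000
rsvd:1 = 0 → 0x0 << 14 → word 0x8000
opcode:10 = 441 → 0x1b9 << 4 → word 0x9b90
kind:2 = 0 → 0x0 << 2 → word 0x9b90
type:2 = 1 → 0x1 << 0 → word 0x9b91
word = 0x9b91 → big-endian bytes:
  [0]=0x9b  [1]=0x91

9b 91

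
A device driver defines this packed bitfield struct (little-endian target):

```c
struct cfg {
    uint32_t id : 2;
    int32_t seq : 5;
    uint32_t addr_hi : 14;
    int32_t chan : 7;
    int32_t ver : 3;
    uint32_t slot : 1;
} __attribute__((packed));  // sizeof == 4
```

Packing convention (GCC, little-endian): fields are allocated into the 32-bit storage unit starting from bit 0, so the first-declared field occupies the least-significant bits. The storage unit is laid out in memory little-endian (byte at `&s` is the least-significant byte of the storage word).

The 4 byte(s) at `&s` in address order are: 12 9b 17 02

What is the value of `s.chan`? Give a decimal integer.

16

[0]=0x12 [1]=0x9b [2]=0x17 [3]=0x02 (little-endian) → word 0x02179b12
id:2 @ bit 0 → (0x02179b12>>0)&0x3 = 0x2
seq:5 @ bit 2 → (0x02179b12>>2)&0x1f = 0x4
addr_hi:14 @ bit 7 → (0x02179b12>>7)&0x3fff = 0x2f36
chan:7 @ bit 21 → (0x02179b12>>21)&0x7f = 0x10  ←
ver:3 @ bit 28 → (0x02179b12>>28)&0x7 = 0x0
slot:1 @ bit 31 → (0x02179b12>>31)&0x1 = 0x0
chan signed 7b, MSB=0: value = 16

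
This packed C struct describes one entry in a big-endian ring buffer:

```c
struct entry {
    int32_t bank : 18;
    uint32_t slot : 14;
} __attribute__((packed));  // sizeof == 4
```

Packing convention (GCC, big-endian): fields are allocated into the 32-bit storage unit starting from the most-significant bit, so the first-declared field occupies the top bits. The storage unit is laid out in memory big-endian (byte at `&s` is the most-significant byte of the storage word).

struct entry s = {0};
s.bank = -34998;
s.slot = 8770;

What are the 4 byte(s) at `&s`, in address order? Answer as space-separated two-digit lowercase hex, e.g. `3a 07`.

dd d2 a2 42

bank:18 = -34998 → 0x3774a << 14 → word 0xddd28000
slot:14 = 8770 → 0x2242 << 0 → word 0xddd2a242
word = 0xddd2a242 → big-endian bytes:
  [0]=0xdd  [1]=0xd2  [2]=0xa2  [3]=0x42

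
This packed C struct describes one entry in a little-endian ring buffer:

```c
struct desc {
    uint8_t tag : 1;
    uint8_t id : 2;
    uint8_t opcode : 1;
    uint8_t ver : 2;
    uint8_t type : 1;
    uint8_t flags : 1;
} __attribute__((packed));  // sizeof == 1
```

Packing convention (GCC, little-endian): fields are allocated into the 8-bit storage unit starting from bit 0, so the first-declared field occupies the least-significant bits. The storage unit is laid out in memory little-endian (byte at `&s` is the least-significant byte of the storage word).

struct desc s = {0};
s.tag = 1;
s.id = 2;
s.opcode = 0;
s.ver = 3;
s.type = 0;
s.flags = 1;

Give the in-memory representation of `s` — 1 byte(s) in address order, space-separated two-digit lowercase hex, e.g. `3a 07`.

b5

tag:1 = 1 → 0x1 << 0 → word 0x01
id:2 = 2 → 0x2 << 1 → word 0x05
opcode:1 = 0 → 0x0 << 3 → word 0x05
ver:2 = 3 → 0x3 << 4 → word 0x35
type:1 = 0 → 0x0 << 6 → word 0x35
flags:1 = 1 → 0x1 << 7 → word 0xb5
word = 0xb5 → little-endian bytes:
  [0]=0xb5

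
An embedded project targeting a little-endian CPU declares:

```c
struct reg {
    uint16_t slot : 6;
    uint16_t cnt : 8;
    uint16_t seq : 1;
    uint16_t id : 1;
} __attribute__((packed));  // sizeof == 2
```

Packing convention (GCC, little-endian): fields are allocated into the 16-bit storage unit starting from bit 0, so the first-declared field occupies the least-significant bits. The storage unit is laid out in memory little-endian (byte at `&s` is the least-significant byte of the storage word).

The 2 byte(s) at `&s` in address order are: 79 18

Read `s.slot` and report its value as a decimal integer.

57

[0]=0x79 [1]=0x18 (little-endian) → word 0x1879
slot:6 @ bit 0 → (0x1879>>0)&0x3f = 0x39  ←
cnt:8 @ bit 6 → (0x1879>>6)&0xff = 0x61
seq:1 @ bit 14 → (0x1879>>14)&0x1 = 0x0
id:1 @ bit 15 → (0x1879>>15)&0x1 = 0x0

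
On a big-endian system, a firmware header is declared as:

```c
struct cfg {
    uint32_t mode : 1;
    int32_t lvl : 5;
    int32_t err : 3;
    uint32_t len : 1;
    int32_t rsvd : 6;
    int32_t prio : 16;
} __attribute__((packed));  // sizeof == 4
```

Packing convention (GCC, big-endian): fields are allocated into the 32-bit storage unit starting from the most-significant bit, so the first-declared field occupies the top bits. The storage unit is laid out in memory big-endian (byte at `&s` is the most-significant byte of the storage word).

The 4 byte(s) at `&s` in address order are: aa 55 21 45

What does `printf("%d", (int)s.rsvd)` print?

21

[0]=0xaa [1]=0x55 [2]=0x21 [3]=0x45 (big-endian) → word 0xaa552145
mode:1 @ bit 31 → (0xaa552145>>31)&0x1 = 0x1
lvl:5 @ bit 26 → (0xaa552145>>26)&0x1f = 0xa
err:3 @ bit 23 → (0xaa552145>>23)&0x7 = 0x4
len:1 @ bit 22 → (0xaa552145>>22)&0x1 = 0x1
rsvd:6 @ bit 16 → (0xaa552145>>16)&0x3f = 0x15  ←
prio:16 @ bit 0 → (0xaa552145>>0)&0xffff = 0x2145
rsvd signed 6b, MSB=0: value = 21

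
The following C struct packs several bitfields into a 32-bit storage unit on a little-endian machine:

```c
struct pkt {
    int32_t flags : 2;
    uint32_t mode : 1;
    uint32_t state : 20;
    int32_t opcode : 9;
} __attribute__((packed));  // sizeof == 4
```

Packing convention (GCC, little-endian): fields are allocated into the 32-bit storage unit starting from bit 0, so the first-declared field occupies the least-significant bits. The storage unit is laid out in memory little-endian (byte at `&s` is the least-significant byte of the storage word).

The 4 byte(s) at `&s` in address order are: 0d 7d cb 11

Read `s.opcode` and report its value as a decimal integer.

[0]=0x0d [1]=0x7d [2]=0xcb [3]=0x11 (little-endian) → word 0x11cb7d0d
flags [0+:2] = (word>>0) & 0x3 = 1
mode [2+:1] = (word>>2) & 0x1 = 1
state [3+:20] = (word>>3) & 0xfffff = 618401
opcode [23+:9] = (word>>23) & 0x1ff = 35  ←
opcode signed 9b, MSB=0: value = 35

35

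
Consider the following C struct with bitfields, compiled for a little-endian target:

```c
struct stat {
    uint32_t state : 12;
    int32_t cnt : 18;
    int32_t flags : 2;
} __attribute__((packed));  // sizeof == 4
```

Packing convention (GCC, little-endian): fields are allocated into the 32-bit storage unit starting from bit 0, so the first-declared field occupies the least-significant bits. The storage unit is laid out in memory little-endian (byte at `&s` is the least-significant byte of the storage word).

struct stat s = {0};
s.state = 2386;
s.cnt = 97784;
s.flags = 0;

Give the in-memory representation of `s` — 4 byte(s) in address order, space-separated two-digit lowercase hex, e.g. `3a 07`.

52 89 df 17

state:12 = 2386 → 0x952 << 0 → word 0x00000952
cnt:18 = 97784 → 0x17df8 << 12 → word 0x17df8952
flags:2 = 0 → 0x0 << 30 → word 0x17df8952
word = 0x17df8952 → little-endian bytes:
  [0]=0x52  [1]=0x89  [2]=0xdf  [3]=0x17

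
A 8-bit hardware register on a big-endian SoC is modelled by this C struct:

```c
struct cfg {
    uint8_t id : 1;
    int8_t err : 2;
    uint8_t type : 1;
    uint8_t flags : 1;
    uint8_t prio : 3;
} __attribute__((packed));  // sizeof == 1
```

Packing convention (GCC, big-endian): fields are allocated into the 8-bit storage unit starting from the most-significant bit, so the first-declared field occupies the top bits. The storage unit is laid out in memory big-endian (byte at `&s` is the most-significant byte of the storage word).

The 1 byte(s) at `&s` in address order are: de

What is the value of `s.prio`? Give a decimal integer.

6

[0]=0xde (big-endian) → word 0xde
id [7+:1] = (word>>7) & 0x1 = 1
err [5+:2] = (word>>5) & 0x3 = 2
type [4+:1] = (word>>4) & 0x1 = 1
flags [3+:1] = (word>>3) & 0x1 = 1
prio [0+:3] = (word>>0) & 0x7 = 6  ←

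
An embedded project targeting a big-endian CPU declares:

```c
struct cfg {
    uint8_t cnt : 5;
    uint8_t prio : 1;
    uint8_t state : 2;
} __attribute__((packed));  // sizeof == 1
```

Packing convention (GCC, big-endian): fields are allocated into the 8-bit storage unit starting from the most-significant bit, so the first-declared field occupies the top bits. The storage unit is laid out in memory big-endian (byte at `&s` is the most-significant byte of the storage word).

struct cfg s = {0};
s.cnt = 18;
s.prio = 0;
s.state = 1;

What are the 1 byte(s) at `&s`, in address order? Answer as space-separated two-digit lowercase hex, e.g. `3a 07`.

[3+:5] cnt=18 & 0x1f = 0x12; word=0x90
[2+:1] prio=0 & 0x1 = 0x0; word=0x90
[0+:2] state=1 & 0x3 = 0x1; word=0x91
word = 0x91 → big-endian bytes:
  [0]=0x91

91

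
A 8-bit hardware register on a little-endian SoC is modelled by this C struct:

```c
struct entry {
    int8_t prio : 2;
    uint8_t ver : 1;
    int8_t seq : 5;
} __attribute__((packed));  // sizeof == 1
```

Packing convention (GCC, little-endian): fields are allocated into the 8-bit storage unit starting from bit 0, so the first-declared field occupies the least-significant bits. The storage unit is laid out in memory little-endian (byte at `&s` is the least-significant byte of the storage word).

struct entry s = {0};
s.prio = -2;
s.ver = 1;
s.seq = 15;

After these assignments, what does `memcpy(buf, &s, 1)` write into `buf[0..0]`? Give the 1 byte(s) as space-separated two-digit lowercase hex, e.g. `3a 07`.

7e

prio (2b) val=-2 bits=0x2 at bit 0: 0x02
ver (1b) val=1 bits=0x1 at bit 2: 0x06
seq (5b) val=15 bits=0xf at bit 3: 0x7e
word = 0x7e → little-endian bytes:
  [0]=0x7e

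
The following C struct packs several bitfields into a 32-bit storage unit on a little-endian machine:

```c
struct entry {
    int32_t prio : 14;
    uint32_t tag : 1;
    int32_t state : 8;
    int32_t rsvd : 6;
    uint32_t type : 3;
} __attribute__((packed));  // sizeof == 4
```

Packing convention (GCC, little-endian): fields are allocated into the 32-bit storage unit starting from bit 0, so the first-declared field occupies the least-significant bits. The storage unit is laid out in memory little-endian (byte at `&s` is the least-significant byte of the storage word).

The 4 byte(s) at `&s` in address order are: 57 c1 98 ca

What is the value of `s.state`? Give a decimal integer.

49

[0]=0x57 [1]=0xc1 [2]=0x98 [3]=0xca (little-endian) → word 0xca98c157
prio:14 @ bit 0 → (0xca98c157>>0)&0x3fff = 0x157
tag:1 @ bit 14 → (0xca98c157>>14)&0x1 = 0x1
state:8 @ bit 15 → (0xca98c157>>15)&0xff = 0x31  ←
rsvd:6 @ bit 23 → (0xca98c157>>23)&0x3f = 0x15
type:3 @ bit 29 → (0xca98c157>>29)&0x7 = 0x6
state signed 8b, MSB=0: value = 49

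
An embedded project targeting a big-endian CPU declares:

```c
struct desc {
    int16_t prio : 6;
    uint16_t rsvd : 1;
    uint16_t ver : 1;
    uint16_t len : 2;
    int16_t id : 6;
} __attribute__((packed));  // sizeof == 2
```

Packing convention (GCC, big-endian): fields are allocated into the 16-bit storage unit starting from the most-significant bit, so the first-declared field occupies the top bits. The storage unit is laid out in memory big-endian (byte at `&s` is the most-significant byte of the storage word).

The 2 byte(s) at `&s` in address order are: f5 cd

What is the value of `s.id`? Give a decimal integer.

[0]=0xf5 [1]=0xcd (big-endian) → word 0xf5cd
prio [10+:6] = (word>>10) & 0x3f = 61
rsvd [9+:1] = (word>>9) & 0x1 = 0
ver [8+:1] = (word>>8) & 0x1 = 1
len [6+:2] = (word>>6) & 0x3 = 3
id [0+:6] = (word>>0) & 0x3f = 13  ←
id signed 6b, MSB=0: value = 13

13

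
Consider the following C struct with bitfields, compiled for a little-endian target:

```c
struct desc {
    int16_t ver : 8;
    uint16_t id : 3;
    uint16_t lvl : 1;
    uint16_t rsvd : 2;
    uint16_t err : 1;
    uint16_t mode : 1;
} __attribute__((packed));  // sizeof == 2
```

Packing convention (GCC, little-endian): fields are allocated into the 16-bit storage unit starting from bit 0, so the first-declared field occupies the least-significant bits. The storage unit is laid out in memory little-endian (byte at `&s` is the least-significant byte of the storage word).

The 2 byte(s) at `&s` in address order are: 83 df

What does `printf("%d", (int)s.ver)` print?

-125

[0]=0x83 [1]=0xdf (little-endian) → word 0xdf83
ver:8 @ bit 0 → (0xdf83>>0)&0xff = 0x83  ←
id:3 @ bit 8 → (0xdf83>>8)&0x7 = 0x7
lvl:1 @ bit 11 → (0xdf83>>11)&0x1 = 0x1
rsvd:2 @ bit 12 → (0xdf83>>12)&0x3 = 0x1
err:1 @ bit 14 → (0xdf83>>14)&0x1 = 0x1
mode:1 @ bit 15 → (0xdf83>>15)&0x1 = 0x1
ver signed 8b, MSB=1: 131 - 256 = -125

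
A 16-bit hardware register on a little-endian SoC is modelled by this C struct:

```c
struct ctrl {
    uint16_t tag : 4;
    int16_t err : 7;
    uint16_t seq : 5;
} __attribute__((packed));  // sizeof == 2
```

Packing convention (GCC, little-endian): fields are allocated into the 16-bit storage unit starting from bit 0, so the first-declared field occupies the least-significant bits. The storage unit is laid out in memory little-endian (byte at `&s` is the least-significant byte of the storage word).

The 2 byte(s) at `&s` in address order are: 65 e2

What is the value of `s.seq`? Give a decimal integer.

[0]=0x65 [1]=0xe2 (little-endian) → word 0xe265
tag [0+:4] = (word>>0) & 0xf = 5
err [4+:7] = (word>>4) & 0x7f = 38
seq [11+:5] = (word>>11) & 0x1f = 28  ←

28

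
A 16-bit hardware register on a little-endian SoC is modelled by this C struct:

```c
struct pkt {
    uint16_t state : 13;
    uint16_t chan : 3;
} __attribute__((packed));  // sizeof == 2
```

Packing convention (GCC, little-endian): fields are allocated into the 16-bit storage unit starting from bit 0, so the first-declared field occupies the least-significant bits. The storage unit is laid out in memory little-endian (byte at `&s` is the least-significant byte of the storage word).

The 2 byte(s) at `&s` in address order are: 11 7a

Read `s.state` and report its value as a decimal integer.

6673

[0]=0x11 [1]=0x7a (little-endian) → word 0x7a11
state [0+:13] = (word>>0) & 0x1fff = 6673  ←
chan [13+:3] = (word>>13) & 0x7 = 3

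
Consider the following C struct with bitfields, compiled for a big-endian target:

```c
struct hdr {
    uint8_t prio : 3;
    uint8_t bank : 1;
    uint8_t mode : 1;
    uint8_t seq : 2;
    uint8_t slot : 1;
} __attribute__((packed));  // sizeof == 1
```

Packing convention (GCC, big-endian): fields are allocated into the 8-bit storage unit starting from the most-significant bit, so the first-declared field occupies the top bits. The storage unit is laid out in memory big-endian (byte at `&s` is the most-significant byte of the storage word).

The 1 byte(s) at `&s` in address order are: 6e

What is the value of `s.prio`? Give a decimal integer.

3

[0]=0x6e (big-endian) → word 0x6e
prio [5+:3] = (word>>5) & 0x7 = 3  ←
bank [4+:1] = (word>>4) & 0x1 = 0
mode [3+:1] = (word>>3) & 0x1 = 1
seq [1+:2] = (word>>1) & 0x3 = 3
slot [0+:1] = (word>>0) & 0x1 = 0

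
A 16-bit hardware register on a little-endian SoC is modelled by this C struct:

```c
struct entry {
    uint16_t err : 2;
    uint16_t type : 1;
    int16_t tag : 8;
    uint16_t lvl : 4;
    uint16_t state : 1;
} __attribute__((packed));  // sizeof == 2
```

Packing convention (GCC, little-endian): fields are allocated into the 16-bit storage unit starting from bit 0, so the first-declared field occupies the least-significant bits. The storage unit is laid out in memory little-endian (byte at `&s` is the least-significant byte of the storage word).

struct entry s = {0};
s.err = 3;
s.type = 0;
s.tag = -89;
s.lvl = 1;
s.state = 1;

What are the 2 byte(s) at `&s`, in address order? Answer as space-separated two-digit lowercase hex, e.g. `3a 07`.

3b 8d

[0+:2] err=3 & 0x3 = 0x3; word=0x0003
[2+:1] type=0 & 0x1 = 0x0; word=0x0003
[3+:8] tag=-89 & 0xff = 0xa7; word=0x053b
[11+:4] lvl=1 & 0xf = 0x1; word=0x0d3b
[15+:1] state=1 & 0x1 = 0x1; word=0x8d3b
word = 0x8d3b → little-endian bytes:
  [0]=0x3b  [1]=0x8d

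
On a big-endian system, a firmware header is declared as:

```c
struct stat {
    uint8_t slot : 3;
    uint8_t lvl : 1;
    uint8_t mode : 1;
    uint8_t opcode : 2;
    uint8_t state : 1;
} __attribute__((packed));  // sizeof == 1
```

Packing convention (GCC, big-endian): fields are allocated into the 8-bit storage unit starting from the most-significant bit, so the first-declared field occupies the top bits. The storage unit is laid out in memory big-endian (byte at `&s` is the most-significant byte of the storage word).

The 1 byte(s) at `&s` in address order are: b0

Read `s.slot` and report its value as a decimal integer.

[0]=0xb0 (big-endian) → word 0xb0
slot [5+:3] = (word>>5) & 0x7 = 5  ←
lvl [4+:1] = (word>>4) & 0x1 = 1
mode [3+:1] = (word>>3) & 0x1 = 0
opcode [1+:2] = (word>>1) & 0x3 = 0
state [0+:1] = (word>>0) & 0x1 = 0

5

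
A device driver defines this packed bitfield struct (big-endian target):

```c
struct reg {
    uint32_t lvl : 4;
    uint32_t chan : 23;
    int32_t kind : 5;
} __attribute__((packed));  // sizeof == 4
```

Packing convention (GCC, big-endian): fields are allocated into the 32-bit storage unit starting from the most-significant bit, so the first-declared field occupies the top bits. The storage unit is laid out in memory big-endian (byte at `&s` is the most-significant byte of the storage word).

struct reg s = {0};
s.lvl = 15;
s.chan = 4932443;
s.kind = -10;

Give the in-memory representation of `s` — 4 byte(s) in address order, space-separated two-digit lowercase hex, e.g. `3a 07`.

f9 68 6b 76

[28+:4] lvl=15 & 0xf = 0xf; word=0xf0000000
[5+:23] chan=4932443 & 0x7fffff = 0x4b435b; word=0xf9686b60
[0+:5] kind=-10 & 0x1f = 0x16; word=0xf9686b76
word = 0xf9686b76 → big-endian bytes:
  [0]=0xf9  [1]=0x68  [2]=0x6b  [3]=0x76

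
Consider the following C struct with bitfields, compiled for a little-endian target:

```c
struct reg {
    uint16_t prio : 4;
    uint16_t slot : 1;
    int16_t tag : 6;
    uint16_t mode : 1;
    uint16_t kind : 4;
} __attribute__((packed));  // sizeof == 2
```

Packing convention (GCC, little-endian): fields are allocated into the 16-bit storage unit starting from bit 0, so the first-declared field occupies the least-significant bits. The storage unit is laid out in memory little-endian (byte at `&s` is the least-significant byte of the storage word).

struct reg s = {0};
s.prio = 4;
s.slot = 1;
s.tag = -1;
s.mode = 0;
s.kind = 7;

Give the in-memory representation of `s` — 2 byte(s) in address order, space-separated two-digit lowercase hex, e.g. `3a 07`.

[0+:4] prio=4 & 0xf = 0x4; word=0x0004
[4+:1] slot=1 & 0x1 = 0x1; word=0x0014
[5+:6] tag=-1 & 0x3f = 0x3f; word=0x07f4
[11+:1] mode=0 & 0x1 = 0x0; word=0x07f4
[12+:4] kind=7 & 0xf = 0x7; word=0x77f4
word = 0x77f4 → little-endian bytes:
  [0]=0xf4  [1]=0x77

f4 77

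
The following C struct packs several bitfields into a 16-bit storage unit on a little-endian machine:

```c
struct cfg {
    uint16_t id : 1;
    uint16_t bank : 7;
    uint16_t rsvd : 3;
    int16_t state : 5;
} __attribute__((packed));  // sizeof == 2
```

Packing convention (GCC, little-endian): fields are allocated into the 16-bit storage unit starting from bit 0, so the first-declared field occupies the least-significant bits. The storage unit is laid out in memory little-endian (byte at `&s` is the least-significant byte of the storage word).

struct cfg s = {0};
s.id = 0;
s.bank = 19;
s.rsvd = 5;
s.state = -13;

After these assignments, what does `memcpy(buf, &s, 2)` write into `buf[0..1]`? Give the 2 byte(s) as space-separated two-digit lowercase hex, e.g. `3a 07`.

26 9d

id (1b) val=0 bits=0x0 at bit 0: 0x0000
bank (7b) val=19 bits=0x13 at bit 1: 0x0026
rsvd (3b) val=5 bits=0x5 at bit 8: 0x0526
state (5b) val=-13 bits=0x13 at bit 11: 0x9d26
word = 0x9d26 → little-endian bytes:
  [0]=0x26  [1]=0x9d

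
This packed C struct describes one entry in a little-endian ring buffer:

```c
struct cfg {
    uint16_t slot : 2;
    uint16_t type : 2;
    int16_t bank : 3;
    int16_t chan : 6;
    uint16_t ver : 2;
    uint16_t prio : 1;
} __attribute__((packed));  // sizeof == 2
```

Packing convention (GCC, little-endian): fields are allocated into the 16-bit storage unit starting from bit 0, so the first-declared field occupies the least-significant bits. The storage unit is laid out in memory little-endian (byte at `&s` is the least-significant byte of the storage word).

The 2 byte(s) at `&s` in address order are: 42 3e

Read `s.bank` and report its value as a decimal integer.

-4

[0]=0x42 [1]=0x3e (little-endian) → word 0x3e42
slot [0+:2] = (word>>0) & 0x3 = 2
type [2+:2] = (word>>2) & 0x3 = 0
bank [4+:3] = (word>>4) & 0x7 = 4  ←
chan [7+:6] = (word>>7) & 0x3f = 60
ver [13+:2] = (word>>13) & 0x3 = 1
prio [15+:1] = (word>>15) & 0x1 = 0
bank signed 3b, MSB=1: 4 - 8 = -4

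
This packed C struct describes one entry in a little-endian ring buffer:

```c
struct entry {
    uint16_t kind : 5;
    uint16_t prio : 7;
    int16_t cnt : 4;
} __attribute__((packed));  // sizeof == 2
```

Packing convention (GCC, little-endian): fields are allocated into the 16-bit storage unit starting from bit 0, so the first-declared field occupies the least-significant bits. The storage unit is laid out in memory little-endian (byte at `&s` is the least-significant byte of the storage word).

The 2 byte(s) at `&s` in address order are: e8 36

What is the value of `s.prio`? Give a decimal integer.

55

[0]=0xe8 [1]=0x36 (little-endian) → word 0x36e8
kind [0+:5] = (word>>0) & 0x1f = 8
prio [5+:7] = (word>>5) & 0x7f = 55  ←
cnt [12+:4] = (word>>12) & 0xf = 3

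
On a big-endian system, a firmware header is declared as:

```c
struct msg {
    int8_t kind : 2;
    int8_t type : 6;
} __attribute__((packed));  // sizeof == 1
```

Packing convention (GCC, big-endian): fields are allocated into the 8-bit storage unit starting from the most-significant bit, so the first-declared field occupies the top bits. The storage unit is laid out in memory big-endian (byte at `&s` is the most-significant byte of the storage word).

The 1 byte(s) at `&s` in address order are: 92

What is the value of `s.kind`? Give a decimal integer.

-2

[0]=0x92 (big-endian) → word 0x92
kind [6+:2] = (word>>6) & 0x3 = 2  ←
type [0+:6] = (word>>0) & 0x3f = 18
kind signed 2b, MSB=1: 2 - 4 = -2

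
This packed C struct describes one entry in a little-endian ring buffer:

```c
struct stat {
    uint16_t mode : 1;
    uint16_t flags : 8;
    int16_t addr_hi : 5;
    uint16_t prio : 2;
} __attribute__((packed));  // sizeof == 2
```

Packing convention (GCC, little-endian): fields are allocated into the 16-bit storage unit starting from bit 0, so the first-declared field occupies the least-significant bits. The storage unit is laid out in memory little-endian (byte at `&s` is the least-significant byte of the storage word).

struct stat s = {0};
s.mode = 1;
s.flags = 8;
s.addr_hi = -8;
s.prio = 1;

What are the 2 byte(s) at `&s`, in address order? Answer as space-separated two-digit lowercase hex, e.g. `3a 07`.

mode:1 = 1 → 0x1 << 0 → word 0x0001
flags:8 = 8 → 0x8 << 1 → word 0x0011
addr_hi:5 = -8 → 0x18 << 9 → word 0x3011
prio:2 = 1 → 0x1 << 14 → word 0x7011
word = 0x7011 → little-endian bytes:
  [0]=0x11  [1]=0x70

11 70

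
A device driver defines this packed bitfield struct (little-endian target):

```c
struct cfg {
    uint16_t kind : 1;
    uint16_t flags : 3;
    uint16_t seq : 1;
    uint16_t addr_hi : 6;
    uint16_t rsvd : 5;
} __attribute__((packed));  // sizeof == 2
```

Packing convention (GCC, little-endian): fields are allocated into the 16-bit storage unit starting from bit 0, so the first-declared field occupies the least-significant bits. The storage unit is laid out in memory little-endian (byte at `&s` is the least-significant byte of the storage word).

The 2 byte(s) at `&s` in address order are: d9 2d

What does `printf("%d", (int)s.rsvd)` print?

[0]=0xd9 [1]=0x2d (little-endian) → word 0x2dd9
kind:1 @ bit 0 → (0x2dd9>>0)&0x1 = 0x1
flags:3 @ bit 1 → (0x2dd9>>1)&0x7 = 0x4
seq:1 @ bit 4 → (0x2dd9>>4)&0x1 = 0x1
addr_hi:6 @ bit 5 → (0x2dd9>>5)&0x3f = 0x2e
rsvd:5 @ bit 11 → (0x2dd9>>11)&0x1f = 0x5  ←

5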